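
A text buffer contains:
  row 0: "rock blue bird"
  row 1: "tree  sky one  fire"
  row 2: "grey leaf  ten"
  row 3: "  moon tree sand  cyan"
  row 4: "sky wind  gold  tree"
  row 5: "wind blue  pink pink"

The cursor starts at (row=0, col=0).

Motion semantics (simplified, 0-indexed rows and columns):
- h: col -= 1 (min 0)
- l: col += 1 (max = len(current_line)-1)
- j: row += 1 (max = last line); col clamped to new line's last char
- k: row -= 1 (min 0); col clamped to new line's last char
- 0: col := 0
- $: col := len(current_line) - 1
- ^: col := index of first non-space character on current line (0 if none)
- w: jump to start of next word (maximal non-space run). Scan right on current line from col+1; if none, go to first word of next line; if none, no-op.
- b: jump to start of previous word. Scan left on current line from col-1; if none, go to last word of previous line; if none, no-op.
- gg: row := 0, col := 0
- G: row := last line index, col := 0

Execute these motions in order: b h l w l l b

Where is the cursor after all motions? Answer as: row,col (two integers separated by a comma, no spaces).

Answer: 0,5

Derivation:
After 1 (b): row=0 col=0 char='r'
After 2 (h): row=0 col=0 char='r'
After 3 (l): row=0 col=1 char='o'
After 4 (w): row=0 col=5 char='b'
After 5 (l): row=0 col=6 char='l'
After 6 (l): row=0 col=7 char='u'
After 7 (b): row=0 col=5 char='b'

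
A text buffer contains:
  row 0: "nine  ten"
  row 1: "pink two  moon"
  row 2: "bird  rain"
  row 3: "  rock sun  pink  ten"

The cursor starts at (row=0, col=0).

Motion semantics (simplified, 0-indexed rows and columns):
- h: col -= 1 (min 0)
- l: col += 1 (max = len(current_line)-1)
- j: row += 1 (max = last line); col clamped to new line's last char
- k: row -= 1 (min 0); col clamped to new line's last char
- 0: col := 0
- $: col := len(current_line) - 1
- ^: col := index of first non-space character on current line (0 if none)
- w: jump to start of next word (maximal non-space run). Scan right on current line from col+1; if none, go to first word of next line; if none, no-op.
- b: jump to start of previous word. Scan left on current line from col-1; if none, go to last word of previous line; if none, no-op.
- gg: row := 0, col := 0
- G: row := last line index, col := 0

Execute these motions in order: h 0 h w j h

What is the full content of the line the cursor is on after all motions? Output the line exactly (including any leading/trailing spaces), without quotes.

Answer: pink two  moon

Derivation:
After 1 (h): row=0 col=0 char='n'
After 2 (0): row=0 col=0 char='n'
After 3 (h): row=0 col=0 char='n'
After 4 (w): row=0 col=6 char='t'
After 5 (j): row=1 col=6 char='w'
After 6 (h): row=1 col=5 char='t'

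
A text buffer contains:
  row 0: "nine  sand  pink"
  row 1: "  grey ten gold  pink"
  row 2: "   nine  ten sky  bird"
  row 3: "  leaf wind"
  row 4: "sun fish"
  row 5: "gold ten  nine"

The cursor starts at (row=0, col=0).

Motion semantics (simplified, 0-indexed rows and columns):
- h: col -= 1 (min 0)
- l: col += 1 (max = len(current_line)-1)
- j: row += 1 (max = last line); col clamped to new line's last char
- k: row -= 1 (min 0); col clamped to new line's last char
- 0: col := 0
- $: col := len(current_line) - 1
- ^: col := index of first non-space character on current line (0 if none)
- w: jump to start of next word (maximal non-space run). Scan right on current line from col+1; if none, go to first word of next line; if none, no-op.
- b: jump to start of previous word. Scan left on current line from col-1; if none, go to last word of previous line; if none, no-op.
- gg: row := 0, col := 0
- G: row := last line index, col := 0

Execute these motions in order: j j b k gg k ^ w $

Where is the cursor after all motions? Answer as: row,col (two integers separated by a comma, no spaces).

After 1 (j): row=1 col=0 char='_'
After 2 (j): row=2 col=0 char='_'
After 3 (b): row=1 col=17 char='p'
After 4 (k): row=0 col=15 char='k'
After 5 (gg): row=0 col=0 char='n'
After 6 (k): row=0 col=0 char='n'
After 7 (^): row=0 col=0 char='n'
After 8 (w): row=0 col=6 char='s'
After 9 ($): row=0 col=15 char='k'

Answer: 0,15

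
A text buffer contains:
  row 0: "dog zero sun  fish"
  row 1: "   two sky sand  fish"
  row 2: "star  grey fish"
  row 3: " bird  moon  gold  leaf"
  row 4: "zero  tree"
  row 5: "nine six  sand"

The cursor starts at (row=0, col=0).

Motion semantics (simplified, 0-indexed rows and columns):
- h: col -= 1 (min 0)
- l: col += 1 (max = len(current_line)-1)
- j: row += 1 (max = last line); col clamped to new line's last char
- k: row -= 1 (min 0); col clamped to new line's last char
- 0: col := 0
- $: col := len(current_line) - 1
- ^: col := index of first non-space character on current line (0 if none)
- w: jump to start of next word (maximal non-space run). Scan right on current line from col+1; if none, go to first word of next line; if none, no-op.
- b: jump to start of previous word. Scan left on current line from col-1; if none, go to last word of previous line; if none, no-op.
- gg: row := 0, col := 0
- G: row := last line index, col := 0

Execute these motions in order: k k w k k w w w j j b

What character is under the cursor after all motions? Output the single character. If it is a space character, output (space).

After 1 (k): row=0 col=0 char='d'
After 2 (k): row=0 col=0 char='d'
After 3 (w): row=0 col=4 char='z'
After 4 (k): row=0 col=4 char='z'
After 5 (k): row=0 col=4 char='z'
After 6 (w): row=0 col=9 char='s'
After 7 (w): row=0 col=14 char='f'
After 8 (w): row=1 col=3 char='t'
After 9 (j): row=2 col=3 char='r'
After 10 (j): row=3 col=3 char='r'
After 11 (b): row=3 col=1 char='b'

Answer: b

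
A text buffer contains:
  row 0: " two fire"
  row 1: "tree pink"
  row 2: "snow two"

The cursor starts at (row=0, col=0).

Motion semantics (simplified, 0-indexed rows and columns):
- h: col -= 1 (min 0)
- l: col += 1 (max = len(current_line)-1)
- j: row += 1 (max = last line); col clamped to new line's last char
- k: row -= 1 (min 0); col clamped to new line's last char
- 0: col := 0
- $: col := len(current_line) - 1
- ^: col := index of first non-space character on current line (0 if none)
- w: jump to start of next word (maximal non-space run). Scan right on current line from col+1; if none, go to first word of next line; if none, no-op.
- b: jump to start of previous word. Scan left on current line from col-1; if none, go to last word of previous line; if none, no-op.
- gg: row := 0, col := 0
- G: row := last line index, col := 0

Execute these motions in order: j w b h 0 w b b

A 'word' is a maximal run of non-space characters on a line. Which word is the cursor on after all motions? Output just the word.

Answer: fire

Derivation:
After 1 (j): row=1 col=0 char='t'
After 2 (w): row=1 col=5 char='p'
After 3 (b): row=1 col=0 char='t'
After 4 (h): row=1 col=0 char='t'
After 5 (0): row=1 col=0 char='t'
After 6 (w): row=1 col=5 char='p'
After 7 (b): row=1 col=0 char='t'
After 8 (b): row=0 col=5 char='f'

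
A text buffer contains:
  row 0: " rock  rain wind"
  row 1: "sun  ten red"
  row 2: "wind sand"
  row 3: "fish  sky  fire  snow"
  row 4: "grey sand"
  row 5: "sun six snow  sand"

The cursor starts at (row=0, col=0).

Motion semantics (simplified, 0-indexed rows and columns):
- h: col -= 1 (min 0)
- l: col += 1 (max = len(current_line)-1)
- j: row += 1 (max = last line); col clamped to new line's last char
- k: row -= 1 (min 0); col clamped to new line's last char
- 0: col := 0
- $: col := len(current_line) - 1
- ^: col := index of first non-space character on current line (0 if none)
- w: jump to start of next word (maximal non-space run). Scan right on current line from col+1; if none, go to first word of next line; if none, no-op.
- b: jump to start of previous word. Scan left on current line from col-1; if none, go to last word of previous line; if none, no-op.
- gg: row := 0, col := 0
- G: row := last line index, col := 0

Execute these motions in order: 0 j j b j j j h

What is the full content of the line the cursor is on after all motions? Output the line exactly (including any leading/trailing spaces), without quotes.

Answer: grey sand

Derivation:
After 1 (0): row=0 col=0 char='_'
After 2 (j): row=1 col=0 char='s'
After 3 (j): row=2 col=0 char='w'
After 4 (b): row=1 col=9 char='r'
After 5 (j): row=2 col=8 char='d'
After 6 (j): row=3 col=8 char='y'
After 7 (j): row=4 col=8 char='d'
After 8 (h): row=4 col=7 char='n'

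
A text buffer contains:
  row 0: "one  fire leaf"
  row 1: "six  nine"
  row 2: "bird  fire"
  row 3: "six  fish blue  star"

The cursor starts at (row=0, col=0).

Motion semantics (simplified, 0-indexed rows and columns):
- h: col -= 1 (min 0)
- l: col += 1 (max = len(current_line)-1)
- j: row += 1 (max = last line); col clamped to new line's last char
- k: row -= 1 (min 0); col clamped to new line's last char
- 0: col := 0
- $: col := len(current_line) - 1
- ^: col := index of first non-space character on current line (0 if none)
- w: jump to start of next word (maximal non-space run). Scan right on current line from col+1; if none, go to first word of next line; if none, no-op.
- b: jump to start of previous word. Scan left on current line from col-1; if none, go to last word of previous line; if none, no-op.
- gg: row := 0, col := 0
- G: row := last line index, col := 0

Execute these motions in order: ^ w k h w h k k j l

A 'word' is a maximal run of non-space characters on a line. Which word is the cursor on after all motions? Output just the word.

After 1 (^): row=0 col=0 char='o'
After 2 (w): row=0 col=5 char='f'
After 3 (k): row=0 col=5 char='f'
After 4 (h): row=0 col=4 char='_'
After 5 (w): row=0 col=5 char='f'
After 6 (h): row=0 col=4 char='_'
After 7 (k): row=0 col=4 char='_'
After 8 (k): row=0 col=4 char='_'
After 9 (j): row=1 col=4 char='_'
After 10 (l): row=1 col=5 char='n'

Answer: nine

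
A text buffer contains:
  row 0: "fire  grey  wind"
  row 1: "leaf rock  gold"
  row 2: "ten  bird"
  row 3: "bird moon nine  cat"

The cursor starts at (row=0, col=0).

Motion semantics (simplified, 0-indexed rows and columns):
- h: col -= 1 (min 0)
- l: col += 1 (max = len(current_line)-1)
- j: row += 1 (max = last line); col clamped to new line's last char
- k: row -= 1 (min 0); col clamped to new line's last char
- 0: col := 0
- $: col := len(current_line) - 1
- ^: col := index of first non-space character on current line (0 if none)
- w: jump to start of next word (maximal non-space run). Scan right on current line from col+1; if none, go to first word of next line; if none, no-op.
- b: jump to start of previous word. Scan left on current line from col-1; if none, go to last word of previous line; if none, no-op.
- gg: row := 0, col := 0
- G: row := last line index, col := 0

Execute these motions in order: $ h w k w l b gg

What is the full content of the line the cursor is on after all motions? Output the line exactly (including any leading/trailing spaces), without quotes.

After 1 ($): row=0 col=15 char='d'
After 2 (h): row=0 col=14 char='n'
After 3 (w): row=1 col=0 char='l'
After 4 (k): row=0 col=0 char='f'
After 5 (w): row=0 col=6 char='g'
After 6 (l): row=0 col=7 char='r'
After 7 (b): row=0 col=6 char='g'
After 8 (gg): row=0 col=0 char='f'

Answer: fire  grey  wind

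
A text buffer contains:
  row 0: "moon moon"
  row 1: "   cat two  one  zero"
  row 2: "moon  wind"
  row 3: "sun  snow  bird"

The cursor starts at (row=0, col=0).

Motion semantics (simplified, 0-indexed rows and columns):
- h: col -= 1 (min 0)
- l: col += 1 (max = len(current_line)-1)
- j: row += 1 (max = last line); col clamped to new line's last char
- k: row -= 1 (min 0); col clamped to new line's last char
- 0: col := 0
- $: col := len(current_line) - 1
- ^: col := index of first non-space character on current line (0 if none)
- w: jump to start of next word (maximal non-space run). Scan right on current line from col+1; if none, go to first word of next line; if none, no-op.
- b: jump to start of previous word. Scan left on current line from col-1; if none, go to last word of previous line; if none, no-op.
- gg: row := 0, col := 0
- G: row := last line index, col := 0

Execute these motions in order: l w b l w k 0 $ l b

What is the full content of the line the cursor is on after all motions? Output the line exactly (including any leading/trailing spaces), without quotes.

After 1 (l): row=0 col=1 char='o'
After 2 (w): row=0 col=5 char='m'
After 3 (b): row=0 col=0 char='m'
After 4 (l): row=0 col=1 char='o'
After 5 (w): row=0 col=5 char='m'
After 6 (k): row=0 col=5 char='m'
After 7 (0): row=0 col=0 char='m'
After 8 ($): row=0 col=8 char='n'
After 9 (l): row=0 col=8 char='n'
After 10 (b): row=0 col=5 char='m'

Answer: moon moon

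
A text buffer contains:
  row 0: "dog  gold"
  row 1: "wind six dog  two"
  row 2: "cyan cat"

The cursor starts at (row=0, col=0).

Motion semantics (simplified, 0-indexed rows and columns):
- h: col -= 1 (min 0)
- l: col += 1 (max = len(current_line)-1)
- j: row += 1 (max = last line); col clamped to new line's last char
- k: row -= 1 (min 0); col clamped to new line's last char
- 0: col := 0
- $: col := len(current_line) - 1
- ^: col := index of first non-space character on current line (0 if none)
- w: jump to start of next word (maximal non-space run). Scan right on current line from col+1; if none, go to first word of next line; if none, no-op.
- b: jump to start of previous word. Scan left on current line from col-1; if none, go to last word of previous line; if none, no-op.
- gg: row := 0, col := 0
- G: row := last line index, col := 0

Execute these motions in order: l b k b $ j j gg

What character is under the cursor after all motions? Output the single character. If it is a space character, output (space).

After 1 (l): row=0 col=1 char='o'
After 2 (b): row=0 col=0 char='d'
After 3 (k): row=0 col=0 char='d'
After 4 (b): row=0 col=0 char='d'
After 5 ($): row=0 col=8 char='d'
After 6 (j): row=1 col=8 char='_'
After 7 (j): row=2 col=7 char='t'
After 8 (gg): row=0 col=0 char='d'

Answer: d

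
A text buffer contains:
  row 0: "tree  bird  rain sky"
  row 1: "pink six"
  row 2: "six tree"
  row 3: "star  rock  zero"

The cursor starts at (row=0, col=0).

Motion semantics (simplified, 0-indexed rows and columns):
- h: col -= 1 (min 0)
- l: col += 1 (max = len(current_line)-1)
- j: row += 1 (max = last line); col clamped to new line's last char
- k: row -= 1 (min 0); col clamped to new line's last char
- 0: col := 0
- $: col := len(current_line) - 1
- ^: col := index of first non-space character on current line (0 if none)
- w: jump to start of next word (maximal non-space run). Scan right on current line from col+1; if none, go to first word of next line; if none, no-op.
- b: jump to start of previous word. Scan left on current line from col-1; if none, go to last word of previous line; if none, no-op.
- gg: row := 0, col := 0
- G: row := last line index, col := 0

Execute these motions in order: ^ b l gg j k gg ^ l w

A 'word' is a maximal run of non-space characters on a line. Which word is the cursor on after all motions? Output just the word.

Answer: bird

Derivation:
After 1 (^): row=0 col=0 char='t'
After 2 (b): row=0 col=0 char='t'
After 3 (l): row=0 col=1 char='r'
After 4 (gg): row=0 col=0 char='t'
After 5 (j): row=1 col=0 char='p'
After 6 (k): row=0 col=0 char='t'
After 7 (gg): row=0 col=0 char='t'
After 8 (^): row=0 col=0 char='t'
After 9 (l): row=0 col=1 char='r'
After 10 (w): row=0 col=6 char='b'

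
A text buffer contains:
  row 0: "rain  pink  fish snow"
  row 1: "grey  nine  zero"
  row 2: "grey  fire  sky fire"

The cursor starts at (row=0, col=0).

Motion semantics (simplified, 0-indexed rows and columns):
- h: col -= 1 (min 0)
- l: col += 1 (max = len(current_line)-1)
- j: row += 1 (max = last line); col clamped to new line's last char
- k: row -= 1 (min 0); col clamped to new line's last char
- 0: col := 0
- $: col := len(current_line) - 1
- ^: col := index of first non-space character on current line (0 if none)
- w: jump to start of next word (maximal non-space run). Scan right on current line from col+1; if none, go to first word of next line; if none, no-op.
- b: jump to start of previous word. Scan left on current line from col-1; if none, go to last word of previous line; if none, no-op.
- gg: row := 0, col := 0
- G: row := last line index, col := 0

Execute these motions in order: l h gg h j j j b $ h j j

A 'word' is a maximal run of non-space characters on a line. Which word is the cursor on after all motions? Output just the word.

Answer: sky

Derivation:
After 1 (l): row=0 col=1 char='a'
After 2 (h): row=0 col=0 char='r'
After 3 (gg): row=0 col=0 char='r'
After 4 (h): row=0 col=0 char='r'
After 5 (j): row=1 col=0 char='g'
After 6 (j): row=2 col=0 char='g'
After 7 (j): row=2 col=0 char='g'
After 8 (b): row=1 col=12 char='z'
After 9 ($): row=1 col=15 char='o'
After 10 (h): row=1 col=14 char='r'
After 11 (j): row=2 col=14 char='y'
After 12 (j): row=2 col=14 char='y'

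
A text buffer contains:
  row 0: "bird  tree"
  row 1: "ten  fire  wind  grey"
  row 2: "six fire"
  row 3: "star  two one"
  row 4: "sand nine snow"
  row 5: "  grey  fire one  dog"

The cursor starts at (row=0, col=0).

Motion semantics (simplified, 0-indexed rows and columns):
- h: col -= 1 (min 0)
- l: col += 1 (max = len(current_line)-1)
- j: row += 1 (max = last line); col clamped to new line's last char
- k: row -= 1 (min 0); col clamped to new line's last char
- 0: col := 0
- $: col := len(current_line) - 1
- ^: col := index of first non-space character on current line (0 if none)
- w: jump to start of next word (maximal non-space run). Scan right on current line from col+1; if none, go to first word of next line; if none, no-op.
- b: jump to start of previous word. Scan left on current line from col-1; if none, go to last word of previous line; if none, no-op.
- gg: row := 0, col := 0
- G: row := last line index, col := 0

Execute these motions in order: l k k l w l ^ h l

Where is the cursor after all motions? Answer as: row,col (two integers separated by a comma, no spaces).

After 1 (l): row=0 col=1 char='i'
After 2 (k): row=0 col=1 char='i'
After 3 (k): row=0 col=1 char='i'
After 4 (l): row=0 col=2 char='r'
After 5 (w): row=0 col=6 char='t'
After 6 (l): row=0 col=7 char='r'
After 7 (^): row=0 col=0 char='b'
After 8 (h): row=0 col=0 char='b'
After 9 (l): row=0 col=1 char='i'

Answer: 0,1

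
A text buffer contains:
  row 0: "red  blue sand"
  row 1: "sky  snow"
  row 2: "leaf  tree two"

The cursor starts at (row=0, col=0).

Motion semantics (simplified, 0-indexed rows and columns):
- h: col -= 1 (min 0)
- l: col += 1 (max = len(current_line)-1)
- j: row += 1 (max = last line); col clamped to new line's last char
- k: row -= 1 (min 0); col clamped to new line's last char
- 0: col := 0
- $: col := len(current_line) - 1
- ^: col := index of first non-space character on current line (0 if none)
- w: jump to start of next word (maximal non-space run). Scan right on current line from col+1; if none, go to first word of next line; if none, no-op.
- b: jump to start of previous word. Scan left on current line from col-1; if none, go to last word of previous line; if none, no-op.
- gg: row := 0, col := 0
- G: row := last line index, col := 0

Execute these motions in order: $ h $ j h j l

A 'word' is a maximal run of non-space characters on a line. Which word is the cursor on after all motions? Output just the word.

After 1 ($): row=0 col=13 char='d'
After 2 (h): row=0 col=12 char='n'
After 3 ($): row=0 col=13 char='d'
After 4 (j): row=1 col=8 char='w'
After 5 (h): row=1 col=7 char='o'
After 6 (j): row=2 col=7 char='r'
After 7 (l): row=2 col=8 char='e'

Answer: tree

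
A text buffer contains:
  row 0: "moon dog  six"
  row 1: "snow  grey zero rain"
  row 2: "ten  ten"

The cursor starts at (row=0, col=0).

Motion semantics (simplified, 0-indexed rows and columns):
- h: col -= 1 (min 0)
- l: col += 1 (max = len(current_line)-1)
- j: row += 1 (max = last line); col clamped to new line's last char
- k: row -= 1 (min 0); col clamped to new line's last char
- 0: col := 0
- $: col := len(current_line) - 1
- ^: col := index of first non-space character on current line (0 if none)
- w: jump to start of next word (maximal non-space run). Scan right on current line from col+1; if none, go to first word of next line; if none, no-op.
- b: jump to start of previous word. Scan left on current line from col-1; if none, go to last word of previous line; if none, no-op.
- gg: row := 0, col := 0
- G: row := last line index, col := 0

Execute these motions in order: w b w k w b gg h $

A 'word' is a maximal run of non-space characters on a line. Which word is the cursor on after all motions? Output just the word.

After 1 (w): row=0 col=5 char='d'
After 2 (b): row=0 col=0 char='m'
After 3 (w): row=0 col=5 char='d'
After 4 (k): row=0 col=5 char='d'
After 5 (w): row=0 col=10 char='s'
After 6 (b): row=0 col=5 char='d'
After 7 (gg): row=0 col=0 char='m'
After 8 (h): row=0 col=0 char='m'
After 9 ($): row=0 col=12 char='x'

Answer: six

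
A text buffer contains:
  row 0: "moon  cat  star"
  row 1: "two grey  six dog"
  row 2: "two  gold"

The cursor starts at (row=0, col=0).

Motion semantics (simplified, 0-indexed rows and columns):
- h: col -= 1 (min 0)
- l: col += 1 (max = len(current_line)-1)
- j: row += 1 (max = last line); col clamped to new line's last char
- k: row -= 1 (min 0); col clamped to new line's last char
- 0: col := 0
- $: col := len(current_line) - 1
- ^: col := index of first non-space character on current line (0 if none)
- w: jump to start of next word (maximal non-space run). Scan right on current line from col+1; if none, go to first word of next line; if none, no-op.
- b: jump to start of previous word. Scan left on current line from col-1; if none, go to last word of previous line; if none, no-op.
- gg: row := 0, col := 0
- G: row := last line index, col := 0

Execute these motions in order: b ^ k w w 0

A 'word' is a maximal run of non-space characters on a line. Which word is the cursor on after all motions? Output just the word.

Answer: moon

Derivation:
After 1 (b): row=0 col=0 char='m'
After 2 (^): row=0 col=0 char='m'
After 3 (k): row=0 col=0 char='m'
After 4 (w): row=0 col=6 char='c'
After 5 (w): row=0 col=11 char='s'
After 6 (0): row=0 col=0 char='m'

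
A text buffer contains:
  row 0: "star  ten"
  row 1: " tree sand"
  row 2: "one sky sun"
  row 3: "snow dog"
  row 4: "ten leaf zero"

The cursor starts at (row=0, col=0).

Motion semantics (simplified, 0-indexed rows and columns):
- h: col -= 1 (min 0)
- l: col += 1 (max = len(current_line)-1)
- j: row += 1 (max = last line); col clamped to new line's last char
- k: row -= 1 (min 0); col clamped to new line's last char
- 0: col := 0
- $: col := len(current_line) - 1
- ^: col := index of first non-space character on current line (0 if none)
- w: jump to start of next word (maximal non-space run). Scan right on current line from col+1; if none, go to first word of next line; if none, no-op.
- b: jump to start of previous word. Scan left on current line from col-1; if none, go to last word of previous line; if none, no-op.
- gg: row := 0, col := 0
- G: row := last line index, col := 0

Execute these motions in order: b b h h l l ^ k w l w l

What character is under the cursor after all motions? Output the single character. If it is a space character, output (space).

After 1 (b): row=0 col=0 char='s'
After 2 (b): row=0 col=0 char='s'
After 3 (h): row=0 col=0 char='s'
After 4 (h): row=0 col=0 char='s'
After 5 (l): row=0 col=1 char='t'
After 6 (l): row=0 col=2 char='a'
After 7 (^): row=0 col=0 char='s'
After 8 (k): row=0 col=0 char='s'
After 9 (w): row=0 col=6 char='t'
After 10 (l): row=0 col=7 char='e'
After 11 (w): row=1 col=1 char='t'
After 12 (l): row=1 col=2 char='r'

Answer: r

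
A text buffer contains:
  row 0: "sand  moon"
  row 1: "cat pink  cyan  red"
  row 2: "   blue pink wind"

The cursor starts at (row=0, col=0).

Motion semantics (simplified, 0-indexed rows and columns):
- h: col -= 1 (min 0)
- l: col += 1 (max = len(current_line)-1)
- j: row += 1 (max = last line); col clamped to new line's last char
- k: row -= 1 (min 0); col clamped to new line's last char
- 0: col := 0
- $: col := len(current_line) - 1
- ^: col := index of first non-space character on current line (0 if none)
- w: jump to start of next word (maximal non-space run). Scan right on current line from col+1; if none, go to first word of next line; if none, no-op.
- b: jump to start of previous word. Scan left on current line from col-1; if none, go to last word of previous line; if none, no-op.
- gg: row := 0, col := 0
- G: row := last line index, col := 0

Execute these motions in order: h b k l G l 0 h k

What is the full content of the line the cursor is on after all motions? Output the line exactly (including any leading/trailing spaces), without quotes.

Answer: cat pink  cyan  red

Derivation:
After 1 (h): row=0 col=0 char='s'
After 2 (b): row=0 col=0 char='s'
After 3 (k): row=0 col=0 char='s'
After 4 (l): row=0 col=1 char='a'
After 5 (G): row=2 col=0 char='_'
After 6 (l): row=2 col=1 char='_'
After 7 (0): row=2 col=0 char='_'
After 8 (h): row=2 col=0 char='_'
After 9 (k): row=1 col=0 char='c'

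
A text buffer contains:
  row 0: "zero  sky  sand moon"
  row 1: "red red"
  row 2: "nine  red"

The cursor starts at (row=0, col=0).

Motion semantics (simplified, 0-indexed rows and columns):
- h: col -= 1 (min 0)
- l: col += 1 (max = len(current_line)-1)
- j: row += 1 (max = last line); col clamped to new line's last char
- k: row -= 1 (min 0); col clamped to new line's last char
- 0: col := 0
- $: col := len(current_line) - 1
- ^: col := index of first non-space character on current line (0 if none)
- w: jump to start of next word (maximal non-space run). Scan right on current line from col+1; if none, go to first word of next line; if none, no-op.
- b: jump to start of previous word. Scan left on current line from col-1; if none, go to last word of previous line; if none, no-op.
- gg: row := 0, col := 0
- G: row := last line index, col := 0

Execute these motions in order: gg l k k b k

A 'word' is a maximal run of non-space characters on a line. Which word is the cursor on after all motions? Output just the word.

Answer: zero

Derivation:
After 1 (gg): row=0 col=0 char='z'
After 2 (l): row=0 col=1 char='e'
After 3 (k): row=0 col=1 char='e'
After 4 (k): row=0 col=1 char='e'
After 5 (b): row=0 col=0 char='z'
After 6 (k): row=0 col=0 char='z'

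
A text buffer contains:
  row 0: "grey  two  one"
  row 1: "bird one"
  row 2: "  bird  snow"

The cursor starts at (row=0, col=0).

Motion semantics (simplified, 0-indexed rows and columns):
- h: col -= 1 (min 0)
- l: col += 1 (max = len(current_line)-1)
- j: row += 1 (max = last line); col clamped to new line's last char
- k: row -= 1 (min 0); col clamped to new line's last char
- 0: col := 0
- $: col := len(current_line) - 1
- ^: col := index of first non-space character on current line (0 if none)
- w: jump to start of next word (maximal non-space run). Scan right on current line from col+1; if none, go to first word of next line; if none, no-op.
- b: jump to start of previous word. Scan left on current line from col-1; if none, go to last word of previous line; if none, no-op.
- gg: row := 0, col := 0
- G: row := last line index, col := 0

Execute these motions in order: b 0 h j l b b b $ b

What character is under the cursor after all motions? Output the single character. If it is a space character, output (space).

After 1 (b): row=0 col=0 char='g'
After 2 (0): row=0 col=0 char='g'
After 3 (h): row=0 col=0 char='g'
After 4 (j): row=1 col=0 char='b'
After 5 (l): row=1 col=1 char='i'
After 6 (b): row=1 col=0 char='b'
After 7 (b): row=0 col=11 char='o'
After 8 (b): row=0 col=6 char='t'
After 9 ($): row=0 col=13 char='e'
After 10 (b): row=0 col=11 char='o'

Answer: o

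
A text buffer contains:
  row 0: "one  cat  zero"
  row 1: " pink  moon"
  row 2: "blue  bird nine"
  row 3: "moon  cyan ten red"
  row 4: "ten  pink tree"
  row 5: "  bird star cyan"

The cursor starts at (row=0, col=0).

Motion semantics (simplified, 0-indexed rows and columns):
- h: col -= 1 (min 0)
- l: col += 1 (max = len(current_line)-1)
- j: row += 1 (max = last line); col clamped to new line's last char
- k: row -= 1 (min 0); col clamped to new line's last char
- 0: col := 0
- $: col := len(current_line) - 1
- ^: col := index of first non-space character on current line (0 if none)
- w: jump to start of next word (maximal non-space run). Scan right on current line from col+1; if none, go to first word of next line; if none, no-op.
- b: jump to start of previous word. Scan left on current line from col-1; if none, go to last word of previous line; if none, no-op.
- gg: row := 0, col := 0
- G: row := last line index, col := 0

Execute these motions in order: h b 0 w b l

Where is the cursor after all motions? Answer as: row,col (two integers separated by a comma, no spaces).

Answer: 0,1

Derivation:
After 1 (h): row=0 col=0 char='o'
After 2 (b): row=0 col=0 char='o'
After 3 (0): row=0 col=0 char='o'
After 4 (w): row=0 col=5 char='c'
After 5 (b): row=0 col=0 char='o'
After 6 (l): row=0 col=1 char='n'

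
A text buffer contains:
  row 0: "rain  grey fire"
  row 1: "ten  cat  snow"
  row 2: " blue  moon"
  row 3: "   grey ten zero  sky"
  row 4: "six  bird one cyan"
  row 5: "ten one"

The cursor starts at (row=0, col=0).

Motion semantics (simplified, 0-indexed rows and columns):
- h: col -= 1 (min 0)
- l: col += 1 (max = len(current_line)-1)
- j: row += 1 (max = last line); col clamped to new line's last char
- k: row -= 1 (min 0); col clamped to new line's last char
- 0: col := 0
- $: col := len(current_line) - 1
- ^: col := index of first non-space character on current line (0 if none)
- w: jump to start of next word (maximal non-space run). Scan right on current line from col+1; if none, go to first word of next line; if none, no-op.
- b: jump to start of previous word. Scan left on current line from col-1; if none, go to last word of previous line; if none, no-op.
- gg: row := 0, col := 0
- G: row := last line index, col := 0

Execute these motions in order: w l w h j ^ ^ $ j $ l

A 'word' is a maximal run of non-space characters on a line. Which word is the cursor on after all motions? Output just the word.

Answer: moon

Derivation:
After 1 (w): row=0 col=6 char='g'
After 2 (l): row=0 col=7 char='r'
After 3 (w): row=0 col=11 char='f'
After 4 (h): row=0 col=10 char='_'
After 5 (j): row=1 col=10 char='s'
After 6 (^): row=1 col=0 char='t'
After 7 (^): row=1 col=0 char='t'
After 8 ($): row=1 col=13 char='w'
After 9 (j): row=2 col=10 char='n'
After 10 ($): row=2 col=10 char='n'
After 11 (l): row=2 col=10 char='n'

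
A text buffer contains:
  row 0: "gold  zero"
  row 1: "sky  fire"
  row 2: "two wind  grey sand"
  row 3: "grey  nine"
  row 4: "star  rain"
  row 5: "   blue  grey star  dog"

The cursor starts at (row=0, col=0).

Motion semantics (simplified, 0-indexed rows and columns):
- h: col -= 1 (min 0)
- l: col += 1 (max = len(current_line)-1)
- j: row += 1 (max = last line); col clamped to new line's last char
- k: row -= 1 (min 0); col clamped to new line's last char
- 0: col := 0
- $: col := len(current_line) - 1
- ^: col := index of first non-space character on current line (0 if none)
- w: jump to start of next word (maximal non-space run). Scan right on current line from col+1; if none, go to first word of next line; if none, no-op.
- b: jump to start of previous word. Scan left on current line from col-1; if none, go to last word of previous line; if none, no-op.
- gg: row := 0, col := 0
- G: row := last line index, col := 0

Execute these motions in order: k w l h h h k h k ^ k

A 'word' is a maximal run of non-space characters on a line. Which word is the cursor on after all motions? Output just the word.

After 1 (k): row=0 col=0 char='g'
After 2 (w): row=0 col=6 char='z'
After 3 (l): row=0 col=7 char='e'
After 4 (h): row=0 col=6 char='z'
After 5 (h): row=0 col=5 char='_'
After 6 (h): row=0 col=4 char='_'
After 7 (k): row=0 col=4 char='_'
After 8 (h): row=0 col=3 char='d'
After 9 (k): row=0 col=3 char='d'
After 10 (^): row=0 col=0 char='g'
After 11 (k): row=0 col=0 char='g'

Answer: gold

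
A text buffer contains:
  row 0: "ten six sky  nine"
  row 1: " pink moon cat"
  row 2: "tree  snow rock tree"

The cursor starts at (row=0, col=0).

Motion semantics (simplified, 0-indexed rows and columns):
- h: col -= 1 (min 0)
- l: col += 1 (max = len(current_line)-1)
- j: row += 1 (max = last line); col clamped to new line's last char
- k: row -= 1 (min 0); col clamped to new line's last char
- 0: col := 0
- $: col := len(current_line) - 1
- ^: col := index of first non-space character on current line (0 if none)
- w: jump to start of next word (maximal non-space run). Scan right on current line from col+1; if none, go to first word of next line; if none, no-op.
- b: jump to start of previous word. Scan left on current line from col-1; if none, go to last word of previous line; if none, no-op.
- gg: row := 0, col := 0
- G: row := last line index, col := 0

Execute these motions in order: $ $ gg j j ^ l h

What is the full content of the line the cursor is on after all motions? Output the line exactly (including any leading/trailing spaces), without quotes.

After 1 ($): row=0 col=16 char='e'
After 2 ($): row=0 col=16 char='e'
After 3 (gg): row=0 col=0 char='t'
After 4 (j): row=1 col=0 char='_'
After 5 (j): row=2 col=0 char='t'
After 6 (^): row=2 col=0 char='t'
After 7 (l): row=2 col=1 char='r'
After 8 (h): row=2 col=0 char='t'

Answer: tree  snow rock tree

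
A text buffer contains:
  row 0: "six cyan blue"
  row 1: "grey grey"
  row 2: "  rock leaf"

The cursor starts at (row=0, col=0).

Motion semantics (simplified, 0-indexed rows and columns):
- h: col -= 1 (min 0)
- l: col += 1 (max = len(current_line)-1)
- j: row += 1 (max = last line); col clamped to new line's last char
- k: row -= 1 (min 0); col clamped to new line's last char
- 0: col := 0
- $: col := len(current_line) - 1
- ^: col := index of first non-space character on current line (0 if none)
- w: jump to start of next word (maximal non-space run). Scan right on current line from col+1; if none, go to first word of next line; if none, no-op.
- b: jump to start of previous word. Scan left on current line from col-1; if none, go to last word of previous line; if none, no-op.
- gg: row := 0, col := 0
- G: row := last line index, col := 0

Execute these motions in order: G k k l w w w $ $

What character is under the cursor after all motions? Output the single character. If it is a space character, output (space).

Answer: y

Derivation:
After 1 (G): row=2 col=0 char='_'
After 2 (k): row=1 col=0 char='g'
After 3 (k): row=0 col=0 char='s'
After 4 (l): row=0 col=1 char='i'
After 5 (w): row=0 col=4 char='c'
After 6 (w): row=0 col=9 char='b'
After 7 (w): row=1 col=0 char='g'
After 8 ($): row=1 col=8 char='y'
After 9 ($): row=1 col=8 char='y'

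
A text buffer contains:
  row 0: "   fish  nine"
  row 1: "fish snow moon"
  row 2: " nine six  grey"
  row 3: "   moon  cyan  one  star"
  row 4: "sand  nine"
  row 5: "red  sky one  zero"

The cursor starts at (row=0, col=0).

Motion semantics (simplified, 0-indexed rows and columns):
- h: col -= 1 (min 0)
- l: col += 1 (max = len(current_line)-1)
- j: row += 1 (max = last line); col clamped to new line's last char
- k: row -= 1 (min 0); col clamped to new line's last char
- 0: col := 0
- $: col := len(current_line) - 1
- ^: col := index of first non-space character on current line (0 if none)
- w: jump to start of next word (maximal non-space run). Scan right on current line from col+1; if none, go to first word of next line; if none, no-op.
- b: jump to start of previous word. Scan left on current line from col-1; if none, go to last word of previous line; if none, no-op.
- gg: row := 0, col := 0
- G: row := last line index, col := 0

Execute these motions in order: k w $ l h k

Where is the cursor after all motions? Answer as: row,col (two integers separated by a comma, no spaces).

Answer: 0,11

Derivation:
After 1 (k): row=0 col=0 char='_'
After 2 (w): row=0 col=3 char='f'
After 3 ($): row=0 col=12 char='e'
After 4 (l): row=0 col=12 char='e'
After 5 (h): row=0 col=11 char='n'
After 6 (k): row=0 col=11 char='n'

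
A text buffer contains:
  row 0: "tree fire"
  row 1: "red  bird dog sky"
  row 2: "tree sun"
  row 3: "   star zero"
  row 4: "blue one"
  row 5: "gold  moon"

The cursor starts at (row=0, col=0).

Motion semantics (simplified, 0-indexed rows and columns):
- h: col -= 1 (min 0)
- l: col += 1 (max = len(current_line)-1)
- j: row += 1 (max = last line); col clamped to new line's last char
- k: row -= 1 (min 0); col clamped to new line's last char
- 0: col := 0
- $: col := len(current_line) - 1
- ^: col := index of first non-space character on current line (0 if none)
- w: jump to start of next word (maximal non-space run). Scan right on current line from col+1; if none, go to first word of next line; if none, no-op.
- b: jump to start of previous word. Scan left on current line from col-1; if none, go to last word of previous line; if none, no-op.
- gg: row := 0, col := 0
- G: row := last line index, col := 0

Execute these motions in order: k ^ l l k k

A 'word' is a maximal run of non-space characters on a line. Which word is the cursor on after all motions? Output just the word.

Answer: tree

Derivation:
After 1 (k): row=0 col=0 char='t'
After 2 (^): row=0 col=0 char='t'
After 3 (l): row=0 col=1 char='r'
After 4 (l): row=0 col=2 char='e'
After 5 (k): row=0 col=2 char='e'
After 6 (k): row=0 col=2 char='e'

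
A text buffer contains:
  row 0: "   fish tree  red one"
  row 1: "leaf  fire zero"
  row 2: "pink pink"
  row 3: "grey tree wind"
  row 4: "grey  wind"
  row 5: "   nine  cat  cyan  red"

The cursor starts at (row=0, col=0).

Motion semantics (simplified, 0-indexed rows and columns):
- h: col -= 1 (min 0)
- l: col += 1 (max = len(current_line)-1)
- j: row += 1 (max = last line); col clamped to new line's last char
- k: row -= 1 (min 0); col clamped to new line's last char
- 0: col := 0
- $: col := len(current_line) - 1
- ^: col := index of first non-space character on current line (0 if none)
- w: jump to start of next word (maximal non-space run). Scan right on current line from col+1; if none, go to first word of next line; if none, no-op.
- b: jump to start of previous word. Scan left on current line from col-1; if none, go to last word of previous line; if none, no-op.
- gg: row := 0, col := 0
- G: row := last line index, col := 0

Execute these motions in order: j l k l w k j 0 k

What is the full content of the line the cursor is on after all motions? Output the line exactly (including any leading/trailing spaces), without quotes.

Answer:    fish tree  red one

Derivation:
After 1 (j): row=1 col=0 char='l'
After 2 (l): row=1 col=1 char='e'
After 3 (k): row=0 col=1 char='_'
After 4 (l): row=0 col=2 char='_'
After 5 (w): row=0 col=3 char='f'
After 6 (k): row=0 col=3 char='f'
After 7 (j): row=1 col=3 char='f'
After 8 (0): row=1 col=0 char='l'
After 9 (k): row=0 col=0 char='_'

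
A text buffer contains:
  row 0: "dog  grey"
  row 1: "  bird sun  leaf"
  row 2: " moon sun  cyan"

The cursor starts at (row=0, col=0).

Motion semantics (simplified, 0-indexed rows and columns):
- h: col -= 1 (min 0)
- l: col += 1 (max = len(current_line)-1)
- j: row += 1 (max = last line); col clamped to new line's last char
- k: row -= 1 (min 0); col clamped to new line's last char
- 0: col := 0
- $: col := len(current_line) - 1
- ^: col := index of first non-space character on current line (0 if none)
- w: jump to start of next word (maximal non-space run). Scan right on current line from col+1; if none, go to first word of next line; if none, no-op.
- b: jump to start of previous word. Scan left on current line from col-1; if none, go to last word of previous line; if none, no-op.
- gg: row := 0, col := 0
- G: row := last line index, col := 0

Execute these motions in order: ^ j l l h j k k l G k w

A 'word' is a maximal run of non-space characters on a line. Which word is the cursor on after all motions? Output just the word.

After 1 (^): row=0 col=0 char='d'
After 2 (j): row=1 col=0 char='_'
After 3 (l): row=1 col=1 char='_'
After 4 (l): row=1 col=2 char='b'
After 5 (h): row=1 col=1 char='_'
After 6 (j): row=2 col=1 char='m'
After 7 (k): row=1 col=1 char='_'
After 8 (k): row=0 col=1 char='o'
After 9 (l): row=0 col=2 char='g'
After 10 (G): row=2 col=0 char='_'
After 11 (k): row=1 col=0 char='_'
After 12 (w): row=1 col=2 char='b'

Answer: bird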